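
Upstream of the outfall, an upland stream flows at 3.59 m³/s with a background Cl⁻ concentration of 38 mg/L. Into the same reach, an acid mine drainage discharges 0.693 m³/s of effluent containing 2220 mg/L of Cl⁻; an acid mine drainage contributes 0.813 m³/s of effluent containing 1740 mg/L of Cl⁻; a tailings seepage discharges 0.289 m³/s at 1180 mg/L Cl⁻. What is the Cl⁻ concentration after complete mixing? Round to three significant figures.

Flow-weighted average: C = (3.590·38.00 + 0.6930·2220 + 0.8130·1740 + 0.2890·1180) / 5.385 = 3431/5.385 = 637.1 mg/L.

637 mg/L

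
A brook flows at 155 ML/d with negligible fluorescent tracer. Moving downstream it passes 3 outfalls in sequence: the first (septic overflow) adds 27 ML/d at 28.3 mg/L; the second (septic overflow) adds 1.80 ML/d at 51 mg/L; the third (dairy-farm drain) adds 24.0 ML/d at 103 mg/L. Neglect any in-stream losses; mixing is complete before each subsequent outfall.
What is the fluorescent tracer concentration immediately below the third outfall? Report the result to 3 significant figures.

After outfall 1: Q = 155.0 + 27.00 = 182.0 ML/d; C = (155.0·0 + 27.00·28.30)/182.0 = 4.198 mg/L.
After outfall 2: Q = 182.0 + 1.800 = 183.8 ML/d; C = (182.0·4.198 + 1.800·51.00)/183.8 = 4.657 mg/L.
After outfall 3: Q = 183.8 + 24.00 = 207.8 ML/d; C = (183.8·4.657 + 24.00·103.0)/207.8 = 16.01 mg/L.

16.0 mg/L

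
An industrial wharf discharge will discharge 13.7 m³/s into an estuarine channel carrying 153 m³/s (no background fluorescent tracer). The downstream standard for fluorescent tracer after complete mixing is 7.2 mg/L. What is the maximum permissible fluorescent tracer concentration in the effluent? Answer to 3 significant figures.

87.6 mg/L

At the limit, (Qr·Cr + Qe·Cₑ)/(Qr + Qe) = 7.2:
Cₑ = (166.7·7.2 − 153.0·0) / 13.70 = 87.61 mg/L.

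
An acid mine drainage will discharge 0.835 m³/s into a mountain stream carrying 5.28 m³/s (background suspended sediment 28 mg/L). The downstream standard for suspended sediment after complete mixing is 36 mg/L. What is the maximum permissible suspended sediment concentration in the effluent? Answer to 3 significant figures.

At the limit, (Qr·Cr + Qe·Cₑ)/(Qr + Qe) = 36:
Cₑ = (6.115·36 − 5.280·28.00) / 0.8350 = 86.59 mg/L.

86.6 mg/L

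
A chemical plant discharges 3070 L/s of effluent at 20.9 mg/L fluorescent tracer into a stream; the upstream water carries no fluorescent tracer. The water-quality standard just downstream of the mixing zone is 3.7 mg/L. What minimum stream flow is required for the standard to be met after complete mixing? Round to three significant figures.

Set C_mix = 3.7: (Q·0 + 3070·20.90) / (Q + 3070) = 3.7
→ Q = 3070·(20.90 − 3.7)/(3.7 − 0) = 14270 L/s.

14300 L/s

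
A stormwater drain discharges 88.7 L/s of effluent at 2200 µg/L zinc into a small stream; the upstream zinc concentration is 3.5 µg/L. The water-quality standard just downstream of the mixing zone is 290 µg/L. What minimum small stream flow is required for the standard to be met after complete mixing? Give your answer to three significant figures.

591 L/s

Set C_mix = 290: (Q·3.500 + 88.70·2200) / (Q + 88.70) = 290
→ Q = 88.70·(2200 − 290)/(290 − 3.500) = 591.3 L/s.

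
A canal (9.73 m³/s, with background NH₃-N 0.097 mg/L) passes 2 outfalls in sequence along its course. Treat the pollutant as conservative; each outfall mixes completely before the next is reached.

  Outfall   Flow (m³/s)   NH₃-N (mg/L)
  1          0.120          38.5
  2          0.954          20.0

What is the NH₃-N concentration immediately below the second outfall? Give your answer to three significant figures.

After outfall 1: Q = 9.730 + 0.1200 = 9.850 m³/s; C = (9.730·0.09700 + 0.1200·38.50)/9.850 = 0.5649 mg/L.
After outfall 2: Q = 9.850 + 0.9540 = 10.80 m³/s; C = (9.850·0.5649 + 0.9540·20.00)/10.80 = 2.281 mg/L.

2.28 mg/L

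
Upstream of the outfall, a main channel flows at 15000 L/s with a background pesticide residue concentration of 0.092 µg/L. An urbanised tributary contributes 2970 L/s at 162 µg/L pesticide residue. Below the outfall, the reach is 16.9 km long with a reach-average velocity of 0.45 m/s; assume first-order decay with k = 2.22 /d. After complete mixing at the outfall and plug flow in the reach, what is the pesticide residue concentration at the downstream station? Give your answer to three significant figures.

Flow-weighted average: C = (15000·0.09200 + 2970·162.0) / 17970 = 482500/17970 = 26.85 µg/L.
Travel time t = 16.9·1000 / 0.45 = 37560 s = 10.43 h.
Applying C = C₀e^(−kt): 26.85 × 0.3810 = 10.23 µg/L.

10.2 µg/L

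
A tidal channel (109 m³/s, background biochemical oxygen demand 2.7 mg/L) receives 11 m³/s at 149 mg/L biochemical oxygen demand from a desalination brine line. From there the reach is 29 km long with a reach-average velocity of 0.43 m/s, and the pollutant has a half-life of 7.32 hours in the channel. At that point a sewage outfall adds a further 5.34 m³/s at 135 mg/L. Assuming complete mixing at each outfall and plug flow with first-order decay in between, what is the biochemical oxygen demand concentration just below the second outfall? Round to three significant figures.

8.37 mg/L

Flow-weighted average: C = (109.0·2.700 + 11.00·149.0) / 120.0 = 1933/120.0 = 16.11 mg/L; combined flow 120.0 m³/s.
Travel time t = 29·1000 / 0.43 = 67440 s = 18.73 h.
Half-life 7.32 h → k = ln 2 / 7.32 = 0.09469 h⁻¹ = 2.273 d⁻¹.
Applying C = C₀e^(−kt): 16.11 × 0.1697 = 2.733 mg/L.
Second outfall: C = (120.0·2.733 + 5.340·135.0)/125.3 = 8.368 mg/L.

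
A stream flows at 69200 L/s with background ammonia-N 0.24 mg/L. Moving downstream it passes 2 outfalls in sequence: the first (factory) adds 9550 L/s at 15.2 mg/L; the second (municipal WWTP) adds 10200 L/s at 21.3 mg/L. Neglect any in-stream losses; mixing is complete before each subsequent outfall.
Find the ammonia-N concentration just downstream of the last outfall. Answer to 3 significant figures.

4.26 mg/L

Below outfall 1: Q → 78750 L/s, C = (69200·0.2400 + 9550·15.20)/78750 = 2.054 mg/L.
Below outfall 2: Q → 88950 L/s, C = (78750·2.054 + 10200·21.30)/88950 = 4.261 mg/L.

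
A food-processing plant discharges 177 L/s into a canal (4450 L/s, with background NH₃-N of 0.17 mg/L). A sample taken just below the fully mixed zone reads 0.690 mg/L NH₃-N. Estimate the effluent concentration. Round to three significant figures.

Mass balance: 4450·0.1700 + 177.0·Cₑ = 4627·0.6900
→ Cₑ = (4627·0.6900 − 4450·0.1700) / 177.0 = 13.76 mg/L.

13.8 mg/L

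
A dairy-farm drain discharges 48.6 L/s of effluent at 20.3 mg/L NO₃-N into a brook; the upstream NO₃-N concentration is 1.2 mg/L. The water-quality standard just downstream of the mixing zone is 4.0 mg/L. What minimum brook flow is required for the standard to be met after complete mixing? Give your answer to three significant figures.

Set C_mix = 4.0: (Q·1.200 + 48.60·20.30) / (Q + 48.60) = 4.0
→ Q = 48.60·(20.30 − 4.0)/(4.0 − 1.200) = 282.9 L/s.

283 L/s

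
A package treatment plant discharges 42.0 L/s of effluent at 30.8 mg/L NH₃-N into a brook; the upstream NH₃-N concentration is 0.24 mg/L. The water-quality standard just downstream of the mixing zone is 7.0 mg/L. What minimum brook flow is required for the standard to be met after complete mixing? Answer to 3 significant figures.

148 L/s

Set C_mix = 7.0: (Q·0.2400 + 42.00·30.80) / (Q + 42.00) = 7.0
→ Q = 42.00·(30.80 − 7.0)/(7.0 − 0.2400) = 147.9 L/s.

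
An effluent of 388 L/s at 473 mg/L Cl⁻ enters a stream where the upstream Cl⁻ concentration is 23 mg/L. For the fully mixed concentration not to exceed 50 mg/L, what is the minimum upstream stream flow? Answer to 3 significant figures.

Set C_mix = 50: (Q·23.00 + 388.0·473.0) / (Q + 388.0) = 50
→ Q = 388.0·(473.0 − 50)/(50 − 23.00) = 6079 L/s.

6080 L/s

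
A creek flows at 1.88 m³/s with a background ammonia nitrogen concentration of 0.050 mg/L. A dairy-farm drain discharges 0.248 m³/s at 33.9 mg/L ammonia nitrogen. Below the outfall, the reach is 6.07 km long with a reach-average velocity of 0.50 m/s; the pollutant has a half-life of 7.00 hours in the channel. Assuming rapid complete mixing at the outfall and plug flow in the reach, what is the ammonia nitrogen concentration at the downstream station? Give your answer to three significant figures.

2.86 mg/L

Flow-weighted average: C = (1.880·0.05000 + 0.2480·33.90) / 2.128 = 8.501/2.128 = 3.995 mg/L.
Travel time t = 6.07·1000 / 0.50 = 12140 s = 3.372 h.
Half-life 7.00 h → k = ln 2 / 7.00 = 0.09902 h⁻¹ = 2.377 d⁻¹.
Applying C = C₀e^(−kt): 3.995 × 0.7161 = 2.861 mg/L.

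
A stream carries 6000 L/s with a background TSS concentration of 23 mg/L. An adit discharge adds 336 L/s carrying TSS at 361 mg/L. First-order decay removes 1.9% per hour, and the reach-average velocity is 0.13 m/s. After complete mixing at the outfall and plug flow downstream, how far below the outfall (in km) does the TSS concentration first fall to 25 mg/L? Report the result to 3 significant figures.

Conservation of mass: C = (6000·23.00 + 336.0·361.0) / 6336 = 259300/6336 = 40.92 mg/L.
1.9%/h lost → k = −ln(1 − 0.019) = 0.01918 h⁻¹.
Set 40.92·exp(−k·t) = 25 → t = ln(40.92/25)/k = 92490 s = 25.69 h.
Distance = v·t = 0.13·92490 = 12020 m = 12.02 km.

12.0 km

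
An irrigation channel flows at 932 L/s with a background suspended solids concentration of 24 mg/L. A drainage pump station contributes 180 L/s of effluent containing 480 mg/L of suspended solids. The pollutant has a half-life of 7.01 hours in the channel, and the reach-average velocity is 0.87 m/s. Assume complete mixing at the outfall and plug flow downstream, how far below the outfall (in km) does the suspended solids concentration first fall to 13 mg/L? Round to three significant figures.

63.9 km

After mixing, C = (932.0·24.00 + 180.0·480.0) / 1112 = 108800/1112 = 97.81 mg/L.
Half-life 7.01 h → k = ln 2 / 7.01 = 0.09888 h⁻¹ = 2.373 d⁻¹.
Set 97.81·exp(−k·t) = 13 → t = ln(97.81/13)/k = 73470 s = 20.41 h.
Distance = v·t = 0.87·73470 = 63920 m = 63.92 km.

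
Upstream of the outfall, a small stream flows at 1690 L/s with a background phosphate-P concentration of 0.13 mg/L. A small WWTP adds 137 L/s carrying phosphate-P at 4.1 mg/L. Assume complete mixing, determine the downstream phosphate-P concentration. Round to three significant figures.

Conservation of mass: C = (1690·0.1300 + 137.0·4.100) / 1827 = 781.4/1827 = 0.4277 mg/L.

0.428 mg/L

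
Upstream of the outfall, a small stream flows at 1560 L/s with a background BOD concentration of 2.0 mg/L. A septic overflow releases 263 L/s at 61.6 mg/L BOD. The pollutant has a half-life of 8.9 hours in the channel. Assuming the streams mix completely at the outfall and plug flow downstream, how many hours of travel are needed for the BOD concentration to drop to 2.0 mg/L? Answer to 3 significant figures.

21.4 h

Flow-weighted average: C = (1560·2.000 + 263.0·61.60) / 1823 = 19320/1823 = 10.60 mg/L.
Half-life 8.9 h → k = ln 2 / 8.9 = 0.07788 h⁻¹ = 1.869 d⁻¹.
10.60·exp(−k·t) = 2.0 → t = ln(10.60/2.0)/k = 77080 s = 21.41 h.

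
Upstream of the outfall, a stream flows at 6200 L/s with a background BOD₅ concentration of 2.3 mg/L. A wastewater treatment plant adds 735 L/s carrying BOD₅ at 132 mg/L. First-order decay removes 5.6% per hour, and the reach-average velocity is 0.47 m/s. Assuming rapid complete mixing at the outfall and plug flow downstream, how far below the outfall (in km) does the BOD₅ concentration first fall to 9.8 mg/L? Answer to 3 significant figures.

14.5 km

Mixed concentration C = ΣQC/ΣQ = (6200·2.300 + 735.0·132.0) / 6935 = 111300/6935 = 16.05 mg/L.
5.6%/h lost → k = −ln(1 − 0.056) = 0.05763 h⁻¹.
Set 16.05·exp(−k·t) = 9.8 → t = ln(16.05/9.8)/k = 30800 s = 8.556 h.
Distance = v·t = 0.47·30800 = 14480 m = 14.48 km.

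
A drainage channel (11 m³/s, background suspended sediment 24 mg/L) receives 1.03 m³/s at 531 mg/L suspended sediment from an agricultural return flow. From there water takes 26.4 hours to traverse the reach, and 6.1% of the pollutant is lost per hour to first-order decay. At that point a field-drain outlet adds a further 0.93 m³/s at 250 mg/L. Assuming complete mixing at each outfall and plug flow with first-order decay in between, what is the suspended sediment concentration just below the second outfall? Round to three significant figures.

29.8 mg/L

Mass balance: C = (11.00·24.00 + 1.030·531.0) / 12.03 = 810.9/12.03 = 67.41 mg/L; combined flow 12.03 m³/s.
6.1%/h lost → k = −ln(1 − 0.061) = 0.06294 h⁻¹.
First-order decay: C = 67.41·exp(−k·t) = 67.41·0.1898 = 12.80 mg/L.
Second outfall: C = (12.03·12.80 + 0.9300·250.0)/12.96 = 29.82 mg/L.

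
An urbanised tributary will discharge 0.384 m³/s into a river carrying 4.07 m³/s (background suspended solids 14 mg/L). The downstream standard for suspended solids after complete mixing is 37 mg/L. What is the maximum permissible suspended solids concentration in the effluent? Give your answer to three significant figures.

281 mg/L

At the limit, (Qr·Cr + Qe·Cₑ)/(Qr + Qe) = 37:
Cₑ = (4.454·37 − 4.070·14.00) / 0.3840 = 280.8 mg/L.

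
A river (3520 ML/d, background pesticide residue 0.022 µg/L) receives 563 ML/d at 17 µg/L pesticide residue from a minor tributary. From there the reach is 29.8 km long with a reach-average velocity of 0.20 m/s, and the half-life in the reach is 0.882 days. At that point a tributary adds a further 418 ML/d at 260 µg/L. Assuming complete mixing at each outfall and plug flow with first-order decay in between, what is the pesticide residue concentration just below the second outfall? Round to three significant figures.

24.7 µg/L

After mixing, C = (3520·0.02200 + 563.0·17.00) / 4083 = 9648/4083 = 2.363 µg/L; combined flow 4083 ML/d.
Travel time t = 29.8·1000 / 0.20 = 149000 s = 41.39 h.
Half-life 0.882 d → k = ln 2 / 0.882 = 0.7859 d⁻¹.
Applying C = C₀e^(−kt): 2.363 × 0.2579 = 0.6094 µg/L.
At the second outfall, C = (4083·0.6094 + 418.0·260.0) / (4083 + 418.0) = 24.70 µg/L.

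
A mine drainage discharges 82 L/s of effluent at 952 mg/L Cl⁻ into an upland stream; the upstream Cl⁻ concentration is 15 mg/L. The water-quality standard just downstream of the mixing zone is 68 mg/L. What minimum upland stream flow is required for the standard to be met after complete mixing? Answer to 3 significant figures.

1370 L/s

Set C_mix = 68: (Q·15.00 + 82.00·952.0) / (Q + 82.00) = 68
→ Q = 82.00·(952.0 − 68)/(68 − 15.00) = 1368 L/s.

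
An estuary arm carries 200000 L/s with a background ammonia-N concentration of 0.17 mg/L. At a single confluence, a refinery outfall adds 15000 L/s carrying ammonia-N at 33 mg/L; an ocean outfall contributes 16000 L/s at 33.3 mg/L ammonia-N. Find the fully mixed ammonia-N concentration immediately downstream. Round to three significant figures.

Mixed concentration C = ΣQC/ΣQ = (200000·0.1700 + 15000·33.00 + 16000·33.30) / 231000 = 1062000/231000 = 4.597 mg/L.

4.60 mg/L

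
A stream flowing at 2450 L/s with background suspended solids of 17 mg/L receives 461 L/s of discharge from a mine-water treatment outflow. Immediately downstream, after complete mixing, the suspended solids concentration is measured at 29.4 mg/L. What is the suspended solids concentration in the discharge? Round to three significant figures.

Mass balance: 2450·17.00 + 461.0·Cₑ = 2911·29.40
→ Cₑ = (2911·29.40 − 2450·17.00) / 461.0 = 95.30 mg/L.

95.3 mg/L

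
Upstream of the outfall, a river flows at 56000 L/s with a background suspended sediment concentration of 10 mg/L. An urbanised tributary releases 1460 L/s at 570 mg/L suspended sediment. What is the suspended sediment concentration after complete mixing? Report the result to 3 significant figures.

24.2 mg/L

Conservation of mass: C = (56000·10.00 + 1460·570.0) / 57460 = 1392000/57460 = 24.23 mg/L.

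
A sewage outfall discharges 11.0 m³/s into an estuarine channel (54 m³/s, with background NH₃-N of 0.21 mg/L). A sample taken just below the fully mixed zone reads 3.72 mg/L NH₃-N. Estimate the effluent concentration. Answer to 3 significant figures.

Mass balance: 54.00·0.2100 + 11.00·Cₑ = 65.00·3.720
→ Cₑ = (65.00·3.720 − 54.00·0.2100) / 11.00 = 20.95 mg/L.

21.0 mg/L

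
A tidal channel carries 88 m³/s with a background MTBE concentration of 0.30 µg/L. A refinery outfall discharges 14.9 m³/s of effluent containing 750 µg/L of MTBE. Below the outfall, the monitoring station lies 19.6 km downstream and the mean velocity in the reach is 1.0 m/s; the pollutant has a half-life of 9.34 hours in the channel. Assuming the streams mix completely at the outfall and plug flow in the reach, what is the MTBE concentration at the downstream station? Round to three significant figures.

72.7 µg/L

Flow-weighted average: C = (88.00·0.3000 + 14.90·750.0) / 102.9 = 11200/102.9 = 108.9 µg/L.
Travel time t = 19.6·1000 / 1.0 = 19600 s = 5.444 h.
Half-life 9.34 h → k = ln 2 / 9.34 = 0.07421 h⁻¹ = 1.781 d⁻¹.
Applying C = C₀e^(−kt): 108.9 × 0.6676 = 72.67 µg/L.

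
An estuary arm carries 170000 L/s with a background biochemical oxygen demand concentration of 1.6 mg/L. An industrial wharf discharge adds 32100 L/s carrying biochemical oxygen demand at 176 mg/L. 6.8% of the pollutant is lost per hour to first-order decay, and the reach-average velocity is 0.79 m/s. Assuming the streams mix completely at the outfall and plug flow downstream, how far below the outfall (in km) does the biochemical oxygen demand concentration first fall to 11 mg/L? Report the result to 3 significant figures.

Flow-weighted average: C = (170000·1.600 + 32100·176.0) / 202100 = 5922000/202100 = 29.30 mg/L.
6.8%/h lost → k = −ln(1 − 0.068) = 0.07042 h⁻¹.
Set 29.30·exp(−k·t) = 11 → t = ln(29.30/11)/k = 50080 s = 13.91 h.
Distance = v·t = 0.79·50080 = 39570 m = 39.57 km.

39.6 km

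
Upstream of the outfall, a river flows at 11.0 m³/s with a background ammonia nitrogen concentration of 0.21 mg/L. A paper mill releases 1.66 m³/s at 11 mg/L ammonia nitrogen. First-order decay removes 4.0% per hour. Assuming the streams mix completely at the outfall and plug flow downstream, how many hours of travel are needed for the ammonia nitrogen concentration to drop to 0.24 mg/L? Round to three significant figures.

46.8 h

Conservation of mass: C = (11.00·0.2100 + 1.660·11.00) / 12.66 = 20.57/12.66 = 1.625 mg/L.
4.0%/h lost → k = −ln(1 − 0.04) = 0.04082 h⁻¹.
1.625·exp(−k·t) = 0.24 → t = ln(1.625/0.24)/k = 168700 s = 46.85 h.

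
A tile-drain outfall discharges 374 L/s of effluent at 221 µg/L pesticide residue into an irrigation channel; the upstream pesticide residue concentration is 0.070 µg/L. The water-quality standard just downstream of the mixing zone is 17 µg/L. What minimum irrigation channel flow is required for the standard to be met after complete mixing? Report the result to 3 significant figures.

4510 L/s

Set C_mix = 17: (Q·0.07000 + 374.0·221.0) / (Q + 374.0) = 17
→ Q = 374.0·(221.0 − 17)/(17 − 0.07000) = 4507 L/s.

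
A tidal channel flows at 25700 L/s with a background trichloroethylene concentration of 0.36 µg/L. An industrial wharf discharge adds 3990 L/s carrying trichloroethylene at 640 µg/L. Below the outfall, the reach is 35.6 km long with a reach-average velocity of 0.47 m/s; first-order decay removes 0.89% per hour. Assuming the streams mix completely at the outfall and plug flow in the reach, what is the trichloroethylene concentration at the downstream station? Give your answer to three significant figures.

After mixing, C = (25700·0.3600 + 3990·640.0) / 29690 = 2563000/29690 = 86.32 µg/L.
Travel time t = 35.6·1000 / 0.47 = 75740 s = 21.04 h.
0.89%/h lost → k = −ln(1 − 0.0089) = 0.008940 h⁻¹.
First-order decay: C = 86.32·exp(−k·t) = 86.32·0.8285 = 71.52 µg/L.

71.5 µg/L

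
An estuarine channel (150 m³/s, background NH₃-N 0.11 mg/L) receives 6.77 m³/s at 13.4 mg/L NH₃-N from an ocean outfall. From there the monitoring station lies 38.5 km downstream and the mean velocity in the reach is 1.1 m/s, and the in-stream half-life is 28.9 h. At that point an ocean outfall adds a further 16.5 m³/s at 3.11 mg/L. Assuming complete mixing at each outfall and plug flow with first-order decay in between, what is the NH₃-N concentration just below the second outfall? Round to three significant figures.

0.786 mg/L

After mixing, C = (150.0·0.1100 + 6.770·13.40) / 156.8 = 107.2/156.8 = 0.6839 mg/L; combined flow 156.8 m³/s.
Travel time t = 38.5·1000 / 1.1 = 35000 s = 9.722 h.
Half-life 28.9 h → k = ln 2 / 28.9 = 0.02398 h⁻¹ = 0.5756 d⁻¹.
After decay, C = 0.6839 × e^(−kt) = 0.6839 × 0.7920 = 0.5417 mg/L.
At the second outfall, C = (156.8·0.5417 + 16.50·3.110) / (156.8 + 16.50) = 0.7862 mg/L.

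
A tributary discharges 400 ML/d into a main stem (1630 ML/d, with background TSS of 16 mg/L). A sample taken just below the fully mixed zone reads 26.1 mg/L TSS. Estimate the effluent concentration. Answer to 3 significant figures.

67.3 mg/L

Mass balance: 1630·16.00 + 400.0·Cₑ = 2030·26.10
→ Cₑ = (2030·26.10 − 1630·16.00) / 400.0 = 67.26 mg/L.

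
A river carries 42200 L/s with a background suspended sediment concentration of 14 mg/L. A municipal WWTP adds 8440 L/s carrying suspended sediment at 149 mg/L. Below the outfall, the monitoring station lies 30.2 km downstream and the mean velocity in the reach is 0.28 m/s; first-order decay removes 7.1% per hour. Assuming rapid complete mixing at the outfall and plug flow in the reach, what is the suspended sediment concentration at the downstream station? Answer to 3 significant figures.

Flow-weighted average: C = (42200·14.00 + 8440·149.0) / 50640 = 1848000/50640 = 36.50 mg/L.
Travel time t = 30.2·1000 / 0.28 = 107900 s = 29.96 h.
7.1%/h lost → k = −ln(1 − 0.071) = 0.07365 h⁻¹.
Decay over the reach: 36.50·exp(−kt) = 36.50·0.1101 = 4.018 mg/L.

4.02 mg/L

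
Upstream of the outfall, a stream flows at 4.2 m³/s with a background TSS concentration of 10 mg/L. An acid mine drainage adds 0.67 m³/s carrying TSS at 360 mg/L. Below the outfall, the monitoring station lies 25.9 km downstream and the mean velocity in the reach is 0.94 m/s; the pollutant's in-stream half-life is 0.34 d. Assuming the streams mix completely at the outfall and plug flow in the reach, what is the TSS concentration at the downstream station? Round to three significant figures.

30.4 mg/L

After mixing, C = (4.200·10.00 + 0.6700·360.0) / 4.870 = 283.2/4.870 = 58.15 mg/L.
Travel time t = 25.9·1000 / 0.94 = 27550 s = 7.654 h.
Half-life 0.34 d → k = ln 2 / 0.34 = 2.039 d⁻¹.
After decay, C = 58.15 × e^(−kt) = 58.15 × 0.5220 = 30.35 mg/L.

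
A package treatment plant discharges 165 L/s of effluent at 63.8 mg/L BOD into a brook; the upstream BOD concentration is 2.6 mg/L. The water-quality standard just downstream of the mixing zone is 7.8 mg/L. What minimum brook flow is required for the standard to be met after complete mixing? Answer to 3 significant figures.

1780 L/s

Set C_mix = 7.8: (Q·2.600 + 165.0·63.80) / (Q + 165.0) = 7.8
→ Q = 165.0·(63.80 − 7.8)/(7.8 − 2.600) = 1777 L/s.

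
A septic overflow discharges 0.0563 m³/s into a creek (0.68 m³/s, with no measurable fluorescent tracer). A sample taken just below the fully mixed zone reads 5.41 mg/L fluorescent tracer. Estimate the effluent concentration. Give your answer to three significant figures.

Mass balance: 0.6800·0 + 0.05630·Cₑ = 0.7363·5.410
→ Cₑ = (0.7363·5.410 − 0.6800·0) / 0.05630 = 70.75 mg/L.

70.8 mg/L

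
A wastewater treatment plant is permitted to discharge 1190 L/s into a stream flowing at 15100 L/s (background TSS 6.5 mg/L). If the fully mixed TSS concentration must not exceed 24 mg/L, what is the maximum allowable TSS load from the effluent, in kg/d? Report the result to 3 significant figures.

25300 kg/d

Mass balance at the limit: 15100·6.500 + 1190·Cₑ = 16290·24 → Cₑ = 246.1 mg/L.
1190 L/s = 1.190 m³/s. Load = 1.190 m³/s × 246.1 g/m³ × 86 400 s/d = 25300 kg/d.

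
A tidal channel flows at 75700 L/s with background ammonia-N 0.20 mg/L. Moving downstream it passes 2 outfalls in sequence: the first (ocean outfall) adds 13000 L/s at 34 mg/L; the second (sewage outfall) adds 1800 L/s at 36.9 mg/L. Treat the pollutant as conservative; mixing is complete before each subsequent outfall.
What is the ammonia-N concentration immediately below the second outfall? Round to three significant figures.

5.79 mg/L

After outfall 1: Q = 75700 + 13000 = 88700 L/s; C = (75700·0.2000 + 13000·34.00)/88700 = 5.154 mg/L.
After outfall 2: Q = 88700 + 1800 = 90500 L/s; C = (88700·5.154 + 1800·36.90)/90500 = 5.785 mg/L.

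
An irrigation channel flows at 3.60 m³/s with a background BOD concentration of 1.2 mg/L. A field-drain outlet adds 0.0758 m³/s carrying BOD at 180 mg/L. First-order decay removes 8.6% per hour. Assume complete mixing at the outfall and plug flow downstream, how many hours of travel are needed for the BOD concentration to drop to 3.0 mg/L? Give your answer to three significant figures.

5.43 h

Mass balance: C = (3.600·1.200 + 0.07580·180.0) / 3.676 = 17.96/3.676 = 4.887 mg/L.
8.6%/h lost → k = −ln(1 − 0.086) = 0.08992 h⁻¹.
4.887·exp(−k·t) = 3.0 → t = ln(4.887/3.0)/k = 19540 s = 5.427 h.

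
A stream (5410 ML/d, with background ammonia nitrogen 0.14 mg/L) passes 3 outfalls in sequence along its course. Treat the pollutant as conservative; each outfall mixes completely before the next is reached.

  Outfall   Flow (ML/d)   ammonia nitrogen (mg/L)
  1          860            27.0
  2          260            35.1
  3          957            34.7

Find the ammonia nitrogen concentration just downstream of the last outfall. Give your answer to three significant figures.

8.86 mg/L

Below outfall 1: Q → 6270 ML/d, C = (5410·0.1400 + 860.0·27.00)/6270 = 3.824 mg/L.
Below outfall 2: Q → 6530 ML/d, C = (6270·3.824 + 260.0·35.10)/6530 = 5.069 mg/L.
Below outfall 3: Q → 7487 ML/d, C = (6530·5.069 + 957.0·34.70)/7487 = 8.857 mg/L.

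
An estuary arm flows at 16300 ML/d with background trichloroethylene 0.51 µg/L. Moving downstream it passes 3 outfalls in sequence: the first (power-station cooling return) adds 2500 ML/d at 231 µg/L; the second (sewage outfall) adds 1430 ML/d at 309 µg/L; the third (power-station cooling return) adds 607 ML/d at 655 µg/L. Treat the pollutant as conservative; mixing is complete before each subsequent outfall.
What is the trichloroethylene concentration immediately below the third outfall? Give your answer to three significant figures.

68.4 µg/L

Outfall 1: combined Q = 18800 ML/d; C = (16300·0.5100 + 2500·231.0)/18800 = 31.16 µg/L.
Outfall 2: combined Q = 20230 ML/d; C = (18800·31.16 + 1430·309.0)/20230 = 50.80 µg/L.
Outfall 3: combined Q = 20840 ML/d; C = (20230·50.80 + 607.0·655.0)/20840 = 68.40 µg/L.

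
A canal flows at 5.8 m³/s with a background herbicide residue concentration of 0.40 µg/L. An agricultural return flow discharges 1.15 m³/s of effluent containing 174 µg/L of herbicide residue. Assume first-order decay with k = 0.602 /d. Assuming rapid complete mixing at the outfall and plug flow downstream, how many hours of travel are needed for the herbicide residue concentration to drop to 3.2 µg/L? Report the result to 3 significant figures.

88.0 h

Mass balance: C = (5.800·0.4000 + 1.150·174.0) / 6.950 = 202.4/6.950 = 29.13 µg/L.
29.13·exp(−k·t) = 3.2 → t = ln(29.13/3.2)/k = 317000 s = 88.04 h.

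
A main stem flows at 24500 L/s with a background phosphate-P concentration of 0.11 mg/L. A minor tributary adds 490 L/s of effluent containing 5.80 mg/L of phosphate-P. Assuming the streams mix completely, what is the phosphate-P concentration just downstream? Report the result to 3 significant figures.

0.222 mg/L

Flow-weighted average: C = (24500·0.1100 + 490.0·5.800) / 24990 = 5537/24990 = 0.2216 mg/L.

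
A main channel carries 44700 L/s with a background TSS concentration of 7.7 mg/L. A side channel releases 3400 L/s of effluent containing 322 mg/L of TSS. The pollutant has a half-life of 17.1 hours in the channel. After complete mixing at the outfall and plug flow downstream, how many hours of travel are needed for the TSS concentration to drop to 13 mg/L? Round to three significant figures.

Flow-weighted average: C = (44700·7.700 + 3400·322.0) / 48100 = 1439000/48100 = 29.92 mg/L.
Half-life 17.1 h → k = ln 2 / 17.1 = 0.04053 h⁻¹ = 0.9728 d⁻¹.
29.92·exp(−k·t) = 13 → t = ln(29.92/13)/k = 74020 s = 20.56 h.

20.6 h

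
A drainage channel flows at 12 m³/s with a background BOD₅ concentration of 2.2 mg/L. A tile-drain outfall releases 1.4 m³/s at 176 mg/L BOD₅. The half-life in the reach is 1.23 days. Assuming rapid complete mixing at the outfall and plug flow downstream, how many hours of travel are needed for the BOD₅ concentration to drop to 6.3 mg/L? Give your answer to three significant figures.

50.0 h

Conservation of mass: C = (12.00·2.200 + 1.400·176.0) / 13.40 = 272.8/13.40 = 20.36 mg/L.
Half-life 1.23 d → k = ln 2 / 1.23 = 0.5635 d⁻¹.
20.36·exp(−k·t) = 6.3 → t = ln(20.36/6.3)/k = 179800 s = 49.95 h.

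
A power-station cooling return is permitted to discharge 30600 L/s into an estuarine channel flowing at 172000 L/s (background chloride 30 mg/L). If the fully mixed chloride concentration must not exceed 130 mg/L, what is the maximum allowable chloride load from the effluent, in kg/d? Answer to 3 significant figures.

Mass balance at the limit: 172000·30.00 + 30600·Cₑ = 202600·130 → Cₑ = 692.1 mg/L.
30600 L/s = 30.60 m³/s. Load = 30.60 m³/s × 692.1 g/m³ × 86 400 s/d = 1830000 kg/d.

1830000 kg/d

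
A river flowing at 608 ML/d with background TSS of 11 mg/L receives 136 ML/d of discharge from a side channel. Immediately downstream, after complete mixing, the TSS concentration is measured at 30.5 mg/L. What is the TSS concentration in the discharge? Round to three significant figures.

Mass balance: 608.0·11.00 + 136.0·Cₑ = 744.0·30.50
→ Cₑ = (744.0·30.50 − 608.0·11.00) / 136.0 = 117.7 mg/L.

118 mg/L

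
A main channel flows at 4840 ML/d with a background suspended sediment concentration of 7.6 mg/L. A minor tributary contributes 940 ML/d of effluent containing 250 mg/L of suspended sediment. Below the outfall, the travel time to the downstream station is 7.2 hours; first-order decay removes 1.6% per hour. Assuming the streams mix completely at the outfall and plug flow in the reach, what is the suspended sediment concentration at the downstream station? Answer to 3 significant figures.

41.9 mg/L

Flow-weighted average: C = (4840·7.600 + 940.0·250.0) / 5780 = 271800/5780 = 47.02 mg/L.
1.6%/h lost → k = −ln(1 − 0.016) = 0.01613 h⁻¹.
Decay over the reach: 47.02·exp(−kt) = 47.02·0.8904 = 41.87 mg/L.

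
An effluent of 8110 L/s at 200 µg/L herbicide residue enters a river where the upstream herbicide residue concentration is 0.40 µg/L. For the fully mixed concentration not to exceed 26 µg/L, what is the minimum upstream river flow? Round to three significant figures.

Set C_mix = 26: (Q·0.4000 + 8110·200.0) / (Q + 8110) = 26
→ Q = 8110·(200.0 − 26)/(26 − 0.4000) = 55120 L/s.

55100 L/s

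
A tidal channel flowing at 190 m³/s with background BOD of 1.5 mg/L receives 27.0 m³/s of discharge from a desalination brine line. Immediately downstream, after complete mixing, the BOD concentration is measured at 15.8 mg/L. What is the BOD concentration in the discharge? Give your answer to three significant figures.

116 mg/L

Mass balance: 190.0·1.500 + 27.00·Cₑ = 217.0·15.80
→ Cₑ = (217.0·15.80 − 190.0·1.500) / 27.00 = 116.4 mg/L.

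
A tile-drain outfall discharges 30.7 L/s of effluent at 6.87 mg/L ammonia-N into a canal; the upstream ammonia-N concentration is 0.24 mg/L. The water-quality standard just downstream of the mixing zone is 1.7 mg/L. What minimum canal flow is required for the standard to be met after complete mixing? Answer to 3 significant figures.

Set C_mix = 1.7: (Q·0.2400 + 30.70·6.870) / (Q + 30.70) = 1.7
→ Q = 30.70·(6.870 − 1.7)/(1.7 − 0.2400) = 108.7 L/s.

109 L/s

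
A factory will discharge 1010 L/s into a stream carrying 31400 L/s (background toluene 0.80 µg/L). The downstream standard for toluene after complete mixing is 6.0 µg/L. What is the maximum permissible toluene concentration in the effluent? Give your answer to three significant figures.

At the limit, (Qr·Cr + Qe·Cₑ)/(Qr + Qe) = 6.0:
Cₑ = (32410·6.0 − 31400·0.8000) / 1010 = 167.7 µg/L.

168 µg/L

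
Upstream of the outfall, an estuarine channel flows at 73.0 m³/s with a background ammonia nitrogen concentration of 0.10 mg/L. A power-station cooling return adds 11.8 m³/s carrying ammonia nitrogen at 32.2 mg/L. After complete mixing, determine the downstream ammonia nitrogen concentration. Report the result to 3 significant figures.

4.57 mg/L

Mass balance: C = (73.00·0.1000 + 11.80·32.20) / 84.80 = 387.3/84.80 = 4.567 mg/L.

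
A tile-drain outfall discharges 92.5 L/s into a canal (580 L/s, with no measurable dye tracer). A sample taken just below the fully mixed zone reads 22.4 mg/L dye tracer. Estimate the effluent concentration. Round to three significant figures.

Mass balance: 580.0·0 + 92.50·Cₑ = 672.5·22.40
→ Cₑ = (672.5·22.40 − 580.0·0) / 92.50 = 162.9 mg/L.

163 mg/L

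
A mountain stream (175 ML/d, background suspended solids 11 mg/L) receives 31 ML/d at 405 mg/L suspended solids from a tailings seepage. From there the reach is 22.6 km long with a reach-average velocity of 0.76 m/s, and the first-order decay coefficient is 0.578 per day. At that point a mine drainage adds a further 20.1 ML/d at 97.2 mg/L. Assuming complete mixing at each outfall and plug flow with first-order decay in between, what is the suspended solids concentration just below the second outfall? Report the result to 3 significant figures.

61.1 mg/L

Mixed concentration C = ΣQC/ΣQ = (175.0·11.00 + 31.00·405.0) / 206.0 = 14480/206.0 = 70.29 mg/L; combined flow 206.0 ML/d.
Travel time t = 22.6·1000 / 0.76 = 29740 s = 8.260 h.
First-order decay: C = 70.29·exp(−k·t) = 70.29·0.8196 = 57.61 mg/L.
Second outfall: C = (206.0·57.61 + 20.10·97.20)/226.1 = 61.13 mg/L.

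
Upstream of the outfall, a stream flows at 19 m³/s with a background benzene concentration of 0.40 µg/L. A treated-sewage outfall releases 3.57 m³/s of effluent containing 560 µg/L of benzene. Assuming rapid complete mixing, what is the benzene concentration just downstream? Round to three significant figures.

88.9 µg/L

After mixing, C = (19.00·0.4000 + 3.570·560.0) / 22.57 = 2007/22.57 = 88.91 µg/L.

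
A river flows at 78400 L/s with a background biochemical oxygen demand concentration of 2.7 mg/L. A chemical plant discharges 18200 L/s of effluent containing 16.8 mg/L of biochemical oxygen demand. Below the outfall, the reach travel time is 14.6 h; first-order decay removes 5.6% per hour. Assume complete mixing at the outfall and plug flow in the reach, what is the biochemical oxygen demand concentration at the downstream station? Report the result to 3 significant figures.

2.31 mg/L

Mixed concentration C = ΣQC/ΣQ = (78400·2.700 + 18200·16.80) / 96600 = 517400/96600 = 5.357 mg/L.
5.6%/h lost → k = −ln(1 − 0.056) = 0.05763 h⁻¹.
Applying C = C₀e^(−kt): 5.357 × 0.4311 = 2.309 mg/L.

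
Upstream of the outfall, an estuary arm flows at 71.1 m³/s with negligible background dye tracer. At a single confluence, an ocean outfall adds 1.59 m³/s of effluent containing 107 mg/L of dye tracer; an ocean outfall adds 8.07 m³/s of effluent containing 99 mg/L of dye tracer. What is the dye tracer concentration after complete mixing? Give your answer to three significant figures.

12.0 mg/L

Conservation of mass: C = (71.10·0 + 1.590·107.0 + 8.070·99.00) / 80.76 = 969.1/80.76 = 12.00 mg/L.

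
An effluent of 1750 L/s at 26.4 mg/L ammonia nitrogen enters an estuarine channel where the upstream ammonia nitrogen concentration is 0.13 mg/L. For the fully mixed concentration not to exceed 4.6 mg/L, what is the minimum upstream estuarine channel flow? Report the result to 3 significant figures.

Set C_mix = 4.6: (Q·0.1300 + 1750·26.40) / (Q + 1750) = 4.6
→ Q = 1750·(26.40 − 4.6)/(4.6 − 0.1300) = 8535 L/s.

8530 L/s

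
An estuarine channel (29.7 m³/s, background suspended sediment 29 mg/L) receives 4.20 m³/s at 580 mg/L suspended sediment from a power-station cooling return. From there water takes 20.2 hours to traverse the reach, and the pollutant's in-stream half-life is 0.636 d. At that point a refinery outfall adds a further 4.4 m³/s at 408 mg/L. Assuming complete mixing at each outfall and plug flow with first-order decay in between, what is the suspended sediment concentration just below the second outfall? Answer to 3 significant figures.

Conservation of mass: C = (29.70·29.00 + 4.200·580.0) / 33.90 = 3297/33.90 = 97.27 mg/L; combined flow 33.90 m³/s.
Half-life 0.636 d → k = ln 2 / 0.636 = 1.090 d⁻¹.
Decay over the reach: 97.27·exp(−kt) = 97.27·0.3996 = 38.87 mg/L.
Second outfall: C = (33.90·38.87 + 4.400·408.0)/38.30 = 81.27 mg/L.

81.3 mg/L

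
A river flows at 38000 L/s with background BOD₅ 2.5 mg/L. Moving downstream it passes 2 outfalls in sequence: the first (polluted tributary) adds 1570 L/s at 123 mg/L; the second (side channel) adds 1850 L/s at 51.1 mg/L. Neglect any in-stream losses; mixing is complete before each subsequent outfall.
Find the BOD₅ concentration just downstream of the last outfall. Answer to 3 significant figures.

After outfall 1: Q = 38000 + 1570 = 39570 L/s; C = (38000·2.500 + 1570·123.0)/39570 = 7.281 mg/L.
After outfall 2: Q = 39570 + 1850 = 41420 L/s; C = (39570·7.281 + 1850·51.10)/41420 = 9.238 mg/L.

9.24 mg/L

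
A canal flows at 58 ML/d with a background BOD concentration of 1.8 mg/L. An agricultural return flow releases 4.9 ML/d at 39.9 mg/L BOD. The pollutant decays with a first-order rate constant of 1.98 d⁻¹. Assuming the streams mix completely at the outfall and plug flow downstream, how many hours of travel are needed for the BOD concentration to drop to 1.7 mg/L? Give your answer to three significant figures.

12.5 h

Flow-weighted average: C = (58.00·1.800 + 4.900·39.90) / 62.90 = 299.9/62.90 = 4.768 mg/L.
4.768·exp(−k·t) = 1.7 → t = ln(4.768/1.7)/k = 45000 s = 12.50 h.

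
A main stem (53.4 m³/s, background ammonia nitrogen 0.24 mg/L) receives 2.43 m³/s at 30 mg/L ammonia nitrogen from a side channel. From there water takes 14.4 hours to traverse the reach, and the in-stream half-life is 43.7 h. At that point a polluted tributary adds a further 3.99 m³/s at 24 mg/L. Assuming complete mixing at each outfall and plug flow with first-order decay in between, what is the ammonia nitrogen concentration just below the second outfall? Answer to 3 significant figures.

Conservation of mass: C = (53.40·0.2400 + 2.430·30.00) / 55.83 = 85.72/55.83 = 1.535 mg/L; combined flow 55.83 m³/s.
Half-life 43.7 h → k = ln 2 / 43.7 = 0.01586 h⁻¹ = 0.3807 d⁻¹.
After decay, C = 1.535 × e^(−kt) = 1.535 × 0.7958 = 1.222 mg/L.
At the second outfall, C = (55.83·1.222 + 3.990·24.00) / (55.83 + 3.990) = 2.741 mg/L.

2.74 mg/L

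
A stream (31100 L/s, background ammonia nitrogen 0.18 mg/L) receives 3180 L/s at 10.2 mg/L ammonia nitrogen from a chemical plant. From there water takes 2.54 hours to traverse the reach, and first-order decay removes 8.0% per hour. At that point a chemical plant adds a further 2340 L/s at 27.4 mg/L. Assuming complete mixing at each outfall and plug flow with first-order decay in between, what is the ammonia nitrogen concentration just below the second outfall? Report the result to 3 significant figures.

Mass balance: C = (31100·0.1800 + 3180·10.20) / 34280 = 38030/34280 = 1.110 mg/L; combined flow 34280 L/s.
8.0%/h lost → k = −ln(1 − 0.08) = 0.08338 h⁻¹.
Applying C = C₀e^(−kt): 1.110 × 0.8091 = 0.8977 mg/L.
At the second outfall, C = (34280·0.8977 + 2340·27.40) / (34280 + 2340) = 2.591 mg/L.

2.59 mg/L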